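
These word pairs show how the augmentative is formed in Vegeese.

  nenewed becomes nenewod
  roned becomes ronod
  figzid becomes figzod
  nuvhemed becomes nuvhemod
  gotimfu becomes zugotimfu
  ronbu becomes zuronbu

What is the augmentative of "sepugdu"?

"sepugdu" ends in -u. The stems ending in -u (gotimfu → zugotimfu, ronbu → zuronbu) add the prefix zu-.
The other pattern: stems ending in -d change the last vowel to 'o'.
So sepugdu → zusepugdu.

zusepugdu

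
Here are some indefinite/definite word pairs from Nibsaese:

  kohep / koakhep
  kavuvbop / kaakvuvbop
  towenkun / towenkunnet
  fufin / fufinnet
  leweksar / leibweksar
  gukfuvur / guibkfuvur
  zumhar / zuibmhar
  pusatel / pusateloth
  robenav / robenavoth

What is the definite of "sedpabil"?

towenkun and gukfuvur both have last vowel 'u' yet inflect differently (towenkunnet, guibkfuvur), so the last vowel is not what conditions the rule; the final letter is.
"sedpabil" ends in -l. The one such stem in the data (pusatel → pusateloth) adds -oth, so the same rule applies.
The other patterns: stems ending in -p insert -ak- after the first vowel; stems ending in -n double the final consonant and add -et; stems ending in -r insert -ib- after the first vowel.
So sedpabil → sedpabiloth.

sedpabiloth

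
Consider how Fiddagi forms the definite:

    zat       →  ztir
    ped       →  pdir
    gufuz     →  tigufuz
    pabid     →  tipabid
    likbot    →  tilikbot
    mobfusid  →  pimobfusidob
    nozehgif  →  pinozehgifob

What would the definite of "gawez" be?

tigawez

ped and pabid both end in -d yet inflect differently (pdir, tipabid), so the final letter is not what conditions the rule; the number of vowels is.
"gawez" has 2 vowels. The stems with 2 vowels (gufuz → tigufuz, pabid → tipabid, likbot → tilikbot) add the prefix ti-.
The other patterns: stems with 1 vowel delete the last vowel and add -ir; stems with 3 vowels add pi- … -ob around the stem.
So gawez → tigawez.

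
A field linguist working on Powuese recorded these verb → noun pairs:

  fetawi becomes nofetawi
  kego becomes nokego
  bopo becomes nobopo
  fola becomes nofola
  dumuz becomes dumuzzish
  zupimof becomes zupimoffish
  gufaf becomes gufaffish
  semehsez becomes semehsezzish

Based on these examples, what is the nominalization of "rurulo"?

norurulo

"rurulo" ends in a vowel. The stems ending in a vowel (fetawi → nofetawi, kego → nokego, bopo → nobopo) add the prefix no-.
So rurulo → norurulo.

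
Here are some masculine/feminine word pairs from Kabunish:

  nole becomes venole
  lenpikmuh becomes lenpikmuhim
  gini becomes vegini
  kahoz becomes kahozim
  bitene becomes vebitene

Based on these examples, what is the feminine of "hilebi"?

vehilebi

gini and kahoz both have 2 vowels yet inflect differently (vegini, kahozim), so the number of vowels is not what conditions the rule; whether the stem ends in a vowel or a consonant is.
"hilebi" ends in a vowel. The stems ending in a vowel (gini → vegini, nole → venole, bitene → vebitene) add the prefix ve-.
The other pattern: stems ending in a consonant add -im.
So hilebi → vehilebi.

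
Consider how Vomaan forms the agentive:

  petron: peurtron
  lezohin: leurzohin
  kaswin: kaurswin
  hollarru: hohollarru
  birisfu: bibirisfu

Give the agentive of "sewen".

seurwen

"sewen" ends in a consonant. The stems ending in a consonant (kaswin → kaurswin, petron → peurtron, lezohin → leurzohin) insert -ur- after the first vowel.
So sewen → seurwen.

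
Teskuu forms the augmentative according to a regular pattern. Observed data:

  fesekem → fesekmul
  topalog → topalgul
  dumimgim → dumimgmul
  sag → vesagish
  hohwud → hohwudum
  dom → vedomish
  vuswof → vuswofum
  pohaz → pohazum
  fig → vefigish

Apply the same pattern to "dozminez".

"dozminez" has 3 vowels. The stems with 3 vowels (fesekem → fesekmul, topalog → topalgul, dumimgim → dumimgmul) delete the last vowel and add -ul.
So dozminez → dozminzul.

dozminzul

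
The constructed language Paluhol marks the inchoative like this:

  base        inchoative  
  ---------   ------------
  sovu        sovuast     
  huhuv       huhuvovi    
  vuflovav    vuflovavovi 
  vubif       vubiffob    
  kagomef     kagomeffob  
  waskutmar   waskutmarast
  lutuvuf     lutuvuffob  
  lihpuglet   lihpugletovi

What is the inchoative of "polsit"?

huhuv and lutuvuf both have last vowel 'u' yet inflect differently (huhuvovi, lutuvuffob), so the last vowel is not what conditions the rule; the final letter is.
"polsit" ends in -t. The one such stem in the data (lihpuglet → lihpugletovi) adds -ovi, so the same rule applies.
So polsit → polsitovi.

polsitovi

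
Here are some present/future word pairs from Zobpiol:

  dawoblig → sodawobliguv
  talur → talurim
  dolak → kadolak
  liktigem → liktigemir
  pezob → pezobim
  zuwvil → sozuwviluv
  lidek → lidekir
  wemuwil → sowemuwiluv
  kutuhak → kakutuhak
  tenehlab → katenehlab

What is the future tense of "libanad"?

kutuhak and lidek both end in -k yet inflect differently (kakutuhak, lidekir), so the final letter is not what conditions the rule; the last vowel is.
"libanad" has last vowel 'a'. The stems whose last vowel is 'a' (kutuhak → kakutuhak, dolak → kadolak, tenehlab → katenehlab) add the prefix ka-.
The other patterns: stems whose last vowel is 'e' add -ir; stems whose last vowel is 'o' or 'u' add -im; stems whose last vowel is 'i' add so- … -uv around the stem.
So libanad → kalibanad.

kalibanad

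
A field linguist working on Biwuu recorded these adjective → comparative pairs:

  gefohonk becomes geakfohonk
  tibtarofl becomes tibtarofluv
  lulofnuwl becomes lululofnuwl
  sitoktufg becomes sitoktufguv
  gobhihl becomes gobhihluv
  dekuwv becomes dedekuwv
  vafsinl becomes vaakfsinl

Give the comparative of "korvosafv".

lulofnuwl and vafsinl both end in -l yet inflect differently (lululofnuwl, vaakfsinl), so the final letter is not what conditions the rule; the second-to-last letter is.
"korvosafv" has second-to-last letter 'f'. The stems whose second-to-last letter is 'f' (sitoktufg → sitoktufguv, tibtarofl → tibtarofluv) add -uv.
So korvosafv → korvosafvuv.

korvosafvuv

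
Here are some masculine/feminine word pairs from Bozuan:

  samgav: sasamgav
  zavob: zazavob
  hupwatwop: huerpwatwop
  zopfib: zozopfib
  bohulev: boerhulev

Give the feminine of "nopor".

nonopor

"nopor" has 2 vowels. The stems with 2 vowels (samgav → sasamgav, zavob → zazavob, zopfib → zozopfib) repeat the first consonant+vowel as a prefix.
So nopor → nonopor.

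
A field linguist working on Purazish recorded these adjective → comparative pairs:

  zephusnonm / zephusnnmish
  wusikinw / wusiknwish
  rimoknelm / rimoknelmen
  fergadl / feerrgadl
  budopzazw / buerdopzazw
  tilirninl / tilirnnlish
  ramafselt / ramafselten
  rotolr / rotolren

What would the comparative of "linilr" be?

linilren

"linilr" has second-to-last letter 'l'. The stems whose second-to-last letter is 'l' (ramafselt → ramafselten, rimoknelm → rimoknelmen, rotolr → rotolren) add -en.
The other patterns: stems whose second-to-last letter is 'n' delete the last vowel and add -ish; stems whose second-to-last letter is 'd' or 'z' insert -er- after the first vowel.
So linilr → linilren.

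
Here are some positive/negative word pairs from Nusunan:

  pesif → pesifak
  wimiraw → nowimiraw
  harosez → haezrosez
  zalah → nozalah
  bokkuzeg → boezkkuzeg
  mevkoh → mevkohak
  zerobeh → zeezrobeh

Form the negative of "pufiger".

puezfiger

mevkoh and zalah both end in -h yet inflect differently (mevkohak, nozalah), so the final letter is not what conditions the rule; the last vowel is.
"pufiger" has last vowel 'e'. The stems whose last vowel is 'e' (bokkuzeg → boezkkuzeg, zerobeh → zeezrobeh, harosez → haezrosez) insert -ez- after the first vowel.
The other patterns: stems whose last vowel is 'i' or 'o' add -ak; stems whose last vowel is 'a' add the prefix no-.
So pufiger → puezfiger.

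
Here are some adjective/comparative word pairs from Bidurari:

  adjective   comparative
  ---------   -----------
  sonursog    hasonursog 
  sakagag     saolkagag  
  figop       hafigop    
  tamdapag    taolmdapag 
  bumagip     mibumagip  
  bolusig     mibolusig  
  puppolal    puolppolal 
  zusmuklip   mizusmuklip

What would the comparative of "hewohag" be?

tamdapag and bolusig both end in -g yet inflect differently (taolmdapag, mibolusig), so the final letter is not what conditions the rule; the last vowel is.
"hewohag" has last vowel 'a'. The stems whose last vowel is 'a' (puppolal → puolppolal, tamdapag → taolmdapag, sakagag → saolkagag) insert -ol- after the first vowel.
So hewohag → heolwohag.

heolwohag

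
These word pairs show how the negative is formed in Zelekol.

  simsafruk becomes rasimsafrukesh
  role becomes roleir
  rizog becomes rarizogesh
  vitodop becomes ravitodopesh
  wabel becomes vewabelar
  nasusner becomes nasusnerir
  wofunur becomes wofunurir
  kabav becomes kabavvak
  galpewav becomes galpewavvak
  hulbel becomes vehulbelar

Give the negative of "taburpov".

taburpovvak

role and hulbel both have last vowel 'e' yet inflect differently (roleir, vehulbelar), so the last vowel is not what conditions the rule; the final letter is.
"taburpov" ends in -v. The stems ending in -v (kabav → kabavvak, galpewav → galpewavvak) double the final consonant and add -ak.
The other patterns: stems ending in -e or -r add -ir; stems ending in -l add ve- … -ar around the stem; stems ending in -g, -k or -p add ra- … -esh around the stem.
So taburpov → taburpovvak.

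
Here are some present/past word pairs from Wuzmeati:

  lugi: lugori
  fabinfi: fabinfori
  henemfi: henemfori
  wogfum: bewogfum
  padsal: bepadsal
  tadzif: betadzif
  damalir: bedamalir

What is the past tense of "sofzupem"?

besofzupem

"sofzupem" ends in a consonant. The stems ending in a consonant (wogfum → bewogfum, padsal → bepadsal, tadzif → betadzif) add the prefix be-.
So sofzupem → besofzupem.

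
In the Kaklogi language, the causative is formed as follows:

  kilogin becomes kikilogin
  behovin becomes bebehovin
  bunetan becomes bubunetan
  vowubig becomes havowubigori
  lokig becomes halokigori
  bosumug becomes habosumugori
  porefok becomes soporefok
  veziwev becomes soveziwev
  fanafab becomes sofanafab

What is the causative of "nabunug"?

kilogin and vowubig both have last vowel 'i' yet inflect differently (kikilogin, havowubigori), so the last vowel is not what conditions the rule; the final letter is.
"nabunug" ends in -g. The stems ending in -g (vowubig → havowubigori, lokig → halokigori, bosumug → habosumugori) add ha- … -ori around the stem.
The other patterns: stems ending in -n repeat the first consonant+vowel as a prefix; stems ending in -b, -k or -v add the prefix so-.
So nabunug → hanabunugori.

hanabunugori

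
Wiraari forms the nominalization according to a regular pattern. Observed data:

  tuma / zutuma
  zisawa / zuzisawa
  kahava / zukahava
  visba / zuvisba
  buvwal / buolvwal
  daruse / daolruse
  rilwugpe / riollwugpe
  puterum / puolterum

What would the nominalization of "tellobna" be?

"tellobna" ends in -a. The stems ending in -a (tuma → zutuma, zisawa → zuzisawa, kahava → zukahava) add the prefix zu-.
The other pattern: stems ending in -e, -l or -m insert -ol- after the first vowel.
So tellobna → zutellobna.

zutellobna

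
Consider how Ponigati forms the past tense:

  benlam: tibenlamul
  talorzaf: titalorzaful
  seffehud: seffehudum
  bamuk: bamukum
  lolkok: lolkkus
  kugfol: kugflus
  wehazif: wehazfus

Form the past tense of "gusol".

guslus

"gusol" has last vowel 'o'. The stems whose last vowel is 'o' (lolkok → lolkkus, kugfol → kugflus) delete the last vowel and add -us.
The other patterns: stems whose last vowel is 'a' add ti- … -ul around the stem; stems whose last vowel is 'u' add -um.
So gusol → guslus.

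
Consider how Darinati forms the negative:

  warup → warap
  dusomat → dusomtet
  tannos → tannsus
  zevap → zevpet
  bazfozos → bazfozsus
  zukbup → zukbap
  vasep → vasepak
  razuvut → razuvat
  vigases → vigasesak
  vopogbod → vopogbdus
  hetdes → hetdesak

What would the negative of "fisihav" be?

fisihvet

"fisihav" has last vowel 'a'. The stems whose last vowel is 'a' (dusomat → dusomtet, zevap → zevpet) delete the last vowel and add -et.
The other patterns: stems whose last vowel is 'u' change the last vowel to 'a'; stems whose last vowel is 'e' add -ak; stems whose last vowel is 'o' delete the last vowel and add -us.
So fisihav → fisihvet.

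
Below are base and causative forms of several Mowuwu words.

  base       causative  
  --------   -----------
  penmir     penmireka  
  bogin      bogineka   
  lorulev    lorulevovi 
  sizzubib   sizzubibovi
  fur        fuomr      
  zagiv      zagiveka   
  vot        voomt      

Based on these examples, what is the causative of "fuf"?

fuomf

fur and penmir both end in -r yet inflect differently (fuomr, penmireka), so the final letter is not what conditions the rule; the number of vowels is.
"fuf" has 1 vowel. The stems with 1 vowel (fur → fuomr, vot → voomt) insert -om- after the first vowel.
So fuf → fuomf.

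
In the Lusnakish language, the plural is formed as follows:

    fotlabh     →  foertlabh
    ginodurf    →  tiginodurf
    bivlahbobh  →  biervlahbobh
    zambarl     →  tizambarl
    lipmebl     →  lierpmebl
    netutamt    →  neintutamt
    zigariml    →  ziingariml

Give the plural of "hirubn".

hierrubn

"hirubn" has second-to-last letter 'b'. The stems whose second-to-last letter is 'b' (fotlabh → foertlabh, bivlahbobh → biervlahbobh, lipmebl → lierpmebl) insert -er- after the first vowel.
So hirubn → hierrubn.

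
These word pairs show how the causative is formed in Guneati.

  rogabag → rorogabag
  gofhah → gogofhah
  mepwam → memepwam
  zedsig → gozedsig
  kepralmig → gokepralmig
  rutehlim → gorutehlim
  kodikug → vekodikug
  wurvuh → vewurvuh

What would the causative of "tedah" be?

tetedah

rogabag and zedsig both end in -g yet inflect differently (rorogabag, gozedsig), so the final letter is not what conditions the rule; the last vowel is.
"tedah" has last vowel 'a'. The stems whose last vowel is 'a' (rogabag → rorogabag, gofhah → gogofhah, mepwam → memepwam) repeat the first consonant+vowel as a prefix.
The other patterns: stems whose last vowel is 'i' add the prefix go-; stems whose last vowel is 'u' add the prefix ve-.
So tedah → tetedah.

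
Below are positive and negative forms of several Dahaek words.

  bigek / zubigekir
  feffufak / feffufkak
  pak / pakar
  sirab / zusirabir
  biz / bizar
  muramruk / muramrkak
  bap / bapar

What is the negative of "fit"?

pak and bigek both end in -k yet inflect differently (pakar, zubigekir), so the final letter is not what conditions the rule; the number of vowels is.
"fit" has 1 vowel. The stems with 1 vowel (biz → bizar, bap → bapar, pak → pakar) add -ar.
So fit → fitar.

fitar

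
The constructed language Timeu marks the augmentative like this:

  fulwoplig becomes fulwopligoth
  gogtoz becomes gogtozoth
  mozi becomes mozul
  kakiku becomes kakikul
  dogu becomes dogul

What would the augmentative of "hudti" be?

fulwoplig and mozi both have last vowel 'i' yet inflect differently (fulwopligoth, mozul), so the last vowel is not what conditions the rule; whether the stem ends in a vowel or a consonant is.
"hudti" ends in a vowel. The stems ending in a vowel (mozi → mozul, kakiku → kakikul, dogu → dogul) drop the final letter and add -ul.
The other pattern: stems ending in a consonant add -oth.
So hudti → hudtul.

hudtul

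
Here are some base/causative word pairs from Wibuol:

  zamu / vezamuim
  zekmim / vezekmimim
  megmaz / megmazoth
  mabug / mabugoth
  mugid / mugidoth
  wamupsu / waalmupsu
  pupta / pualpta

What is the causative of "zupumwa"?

vezupumwaim

zamu and wamupsu both end in -u yet inflect differently (vezamuim, waalmupsu), so the final letter is not what conditions the rule; the first letter is.
"zupumwa" begins with z-. The stems beginning with z- (zamu → vezamuim, zekmim → vezekmimim) add ve- … -im around the stem.
The other patterns: stems beginning with m- add -oth; stems beginning with p- or w- insert -al- after the first vowel.
So zupumwa → vezupumwaim.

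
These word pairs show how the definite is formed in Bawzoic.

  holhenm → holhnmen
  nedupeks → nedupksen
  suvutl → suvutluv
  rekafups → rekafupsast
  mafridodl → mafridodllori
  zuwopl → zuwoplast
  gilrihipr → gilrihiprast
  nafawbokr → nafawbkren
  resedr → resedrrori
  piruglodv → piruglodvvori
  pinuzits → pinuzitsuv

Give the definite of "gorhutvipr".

gorhutviprast

zuwopl and suvutl both end in -l yet inflect differently (zuwoplast, suvutluv), so the final letter is not what conditions the rule; the second-to-last letter is.
"gorhutvipr" has second-to-last letter 'p'. The stems whose second-to-last letter is 'p' (zuwopl → zuwoplast, gilrihipr → gilrihiprast, rekafups → rekafupsast) add -ast.
The other patterns: stems whose second-to-last letter is 't' add -uv; stems whose second-to-last letter is 'd' double the final consonant and add -ori; stems whose second-to-last letter is 'k' or 'n' delete the last vowel and add -en.
So gorhutvipr → gorhutviprast.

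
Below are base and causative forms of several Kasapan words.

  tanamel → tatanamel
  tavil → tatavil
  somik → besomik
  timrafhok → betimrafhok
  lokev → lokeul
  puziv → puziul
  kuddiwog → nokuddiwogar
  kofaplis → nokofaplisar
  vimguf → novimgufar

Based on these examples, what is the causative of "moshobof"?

nomoshobofar

tavil and somik both have last vowel 'i' yet inflect differently (tatavil, besomik), so the last vowel is not what conditions the rule; the final letter is.
"moshobof" ends in -f. The one such stem in the data (vimguf → novimgufar) adds no- … -ar around the stem, so the same rule applies.
So moshobof → nomoshobofar.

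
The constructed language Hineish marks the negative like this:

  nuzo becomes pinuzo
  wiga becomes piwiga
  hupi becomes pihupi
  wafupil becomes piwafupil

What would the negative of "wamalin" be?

Every pair shown (nuzo → pinuzo, wiga → piwiga, hupi → pihupi, …) follows the same rule: add the prefix pi-.
So wamalin → piwamalin.

piwamalin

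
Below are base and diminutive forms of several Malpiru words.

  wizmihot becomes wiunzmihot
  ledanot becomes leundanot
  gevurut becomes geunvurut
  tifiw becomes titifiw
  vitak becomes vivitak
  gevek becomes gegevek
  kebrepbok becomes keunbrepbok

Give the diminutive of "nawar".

nanawar

kebrepbok and vitak both end in -k yet inflect differently (keunbrepbok, vivitak), so the final letter is not what conditions the rule; the number of vowels is.
"nawar" has 2 vowels. The stems with 2 vowels (vitak → vivitak, gevek → gegevek, tifiw → titifiw) repeat the first consonant+vowel as a prefix.
So nawar → nanawar.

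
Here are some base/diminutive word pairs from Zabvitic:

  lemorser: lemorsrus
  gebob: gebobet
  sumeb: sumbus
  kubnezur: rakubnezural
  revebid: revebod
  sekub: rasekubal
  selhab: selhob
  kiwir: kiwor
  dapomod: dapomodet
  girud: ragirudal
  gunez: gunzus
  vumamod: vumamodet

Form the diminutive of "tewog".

girud and dapomod both end in -d yet inflect differently (ragirudal, dapomodet), so the final letter is not what conditions the rule; the last vowel is.
"tewog" has last vowel 'o'. The stems whose last vowel is 'o' (dapomod → dapomodet, gebob → gebobet, vumamod → vumamodet) add -et.
So tewog → tewoget.

tewoget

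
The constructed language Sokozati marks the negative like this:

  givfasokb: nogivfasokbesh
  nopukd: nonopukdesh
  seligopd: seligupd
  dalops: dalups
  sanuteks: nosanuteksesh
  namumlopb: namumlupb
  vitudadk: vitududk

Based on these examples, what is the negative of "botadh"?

sanuteks and dalops both end in -s yet inflect differently (nosanuteksesh, dalups), so the final letter is not what conditions the rule; the second-to-last letter is.
"botadh" has second-to-last letter 'd'. The one such stem in the data (vitudadk → vitududk) changes the last vowel to 'u' (as do dalops, namumlopb), so the same rule applies.
The other pattern: stems whose second-to-last letter is 'k' add no- … -esh around the stem.
So botadh → botudh.

botudh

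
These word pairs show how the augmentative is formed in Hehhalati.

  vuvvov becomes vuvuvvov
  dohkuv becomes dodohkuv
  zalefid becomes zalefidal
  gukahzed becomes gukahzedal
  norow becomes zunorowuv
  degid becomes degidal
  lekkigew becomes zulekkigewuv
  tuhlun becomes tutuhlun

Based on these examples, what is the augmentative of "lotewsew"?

zulotewsewuv

"lotewsew" ends in -w. The stems ending in -w (norow → zunorowuv, lekkigew → zulekkigewuv) add zu- … -uv around the stem.
The other patterns: stems ending in -d add -al; stems ending in -n or -v repeat the first consonant+vowel as a prefix.
So lotewsew → zulotewsewuv.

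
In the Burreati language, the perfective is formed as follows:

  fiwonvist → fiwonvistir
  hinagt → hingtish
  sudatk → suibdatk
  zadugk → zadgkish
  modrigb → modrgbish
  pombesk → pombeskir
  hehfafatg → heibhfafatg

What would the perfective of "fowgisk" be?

hinagt and fiwonvist both end in -t yet inflect differently (hingtish, fiwonvistir), so the final letter is not what conditions the rule; the second-to-last letter is.
"fowgisk" has second-to-last letter 's'. The stems whose second-to-last letter is 's' (fiwonvist → fiwonvistir, pombesk → pombeskir) add -ir.
The other patterns: stems whose second-to-last letter is 'g' delete the last vowel and add -ish; stems whose second-to-last letter is 't' insert -ib- after the first vowel.
So fowgisk → fowgiskir.

fowgiskir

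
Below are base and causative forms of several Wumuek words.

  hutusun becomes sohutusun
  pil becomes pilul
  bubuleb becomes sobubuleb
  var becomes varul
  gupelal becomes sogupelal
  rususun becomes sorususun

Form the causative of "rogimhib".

sorogimhib

gupelal and pil both end in -l yet inflect differently (sogupelal, pilul), so the final letter is not what conditions the rule; the number of vowels is.
"rogimhib" has 3 vowels. The stems with 3 vowels (gupelal → sogupelal, rususun → sorususun, hutusun → sohutusun) add the prefix so-.
So rogimhib → sorogimhib.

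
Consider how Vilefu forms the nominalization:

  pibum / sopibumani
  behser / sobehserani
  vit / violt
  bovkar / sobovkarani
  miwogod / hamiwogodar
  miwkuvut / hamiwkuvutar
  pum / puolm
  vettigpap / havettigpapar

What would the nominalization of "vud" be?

vuold

pum and pibum both end in -m yet inflect differently (puolm, sopibumani), so the final letter is not what conditions the rule; the number of vowels is.
"vud" has 1 vowel. The stems with 1 vowel (vit → violt, pum → puolm) insert -ol- after the first vowel.
The other patterns: stems with 2 vowels add so- … -ani around the stem; stems with 3 vowels add ha- … -ar around the stem.
So vud → vuold.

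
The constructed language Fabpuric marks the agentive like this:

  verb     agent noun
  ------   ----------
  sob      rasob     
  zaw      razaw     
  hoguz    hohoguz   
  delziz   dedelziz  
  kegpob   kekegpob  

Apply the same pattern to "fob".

rafob

sob and kegpob both end in -b yet inflect differently (rasob, kekegpob), so the final letter is not what conditions the rule; the number of vowels is.
"fob" has 1 vowel. The stems with 1 vowel (sob → rasob, zaw → razaw) add the prefix ra-.
The other pattern: stems with 2 vowels repeat the first consonant+vowel as a prefix.
So fob → rafob.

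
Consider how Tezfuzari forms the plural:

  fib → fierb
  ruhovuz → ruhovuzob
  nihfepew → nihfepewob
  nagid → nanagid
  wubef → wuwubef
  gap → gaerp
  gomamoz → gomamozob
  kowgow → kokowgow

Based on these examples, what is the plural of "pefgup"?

pepefgup

kowgow and nihfepew both end in -w yet inflect differently (kokowgow, nihfepewob), so the final letter is not what conditions the rule; the number of vowels is.
"pefgup" has 2 vowels. The stems with 2 vowels (wubef → wuwubef, nagid → nanagid, kowgow → kokowgow) repeat the first consonant+vowel as a prefix.
The other patterns: stems with 1 vowel insert -er- after the first vowel; stems with 3 vowels add -ob.
So pefgup → pepefgup.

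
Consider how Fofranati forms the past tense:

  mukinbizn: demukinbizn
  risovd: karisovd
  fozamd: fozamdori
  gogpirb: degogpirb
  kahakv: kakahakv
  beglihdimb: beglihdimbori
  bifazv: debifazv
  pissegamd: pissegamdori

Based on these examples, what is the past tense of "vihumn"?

beglihdimb and gogpirb both end in -b yet inflect differently (beglihdimbori, degogpirb), so the final letter is not what conditions the rule; the second-to-last letter is.
"vihumn" has second-to-last letter 'm'. The stems whose second-to-last letter is 'm' (beglihdimb → beglihdimbori, fozamd → fozamdori, pissegamd → pissegamdori) add -ori.
The other patterns: stems whose second-to-last letter is 'r' or 'z' add the prefix de-; stems whose second-to-last letter is 'k' or 'v' add the prefix ka-.
So vihumn → vihumnori.

vihumnori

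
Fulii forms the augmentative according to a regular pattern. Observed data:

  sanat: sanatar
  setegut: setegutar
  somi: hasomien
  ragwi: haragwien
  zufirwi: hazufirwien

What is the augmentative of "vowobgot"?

sanat and somi both begin with s- yet inflect differently (sanatar, hasomien), so the first letter is not what conditions the rule; the final letter is.
"vowobgot" ends in -t. The stems ending in -t (sanat → sanatar, setegut → setegutar) add -ar.
So vowobgot → vowobgotar.

vowobgotar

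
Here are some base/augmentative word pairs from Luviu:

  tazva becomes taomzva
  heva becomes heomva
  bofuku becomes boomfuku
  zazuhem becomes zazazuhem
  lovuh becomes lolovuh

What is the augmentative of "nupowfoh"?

nunupowfoh

"nupowfoh" ends in a consonant. The stems ending in a consonant (zazuhem → zazazuhem, lovuh → lolovuh) repeat the first consonant+vowel as a prefix.
So nupowfoh → nunupowfoh.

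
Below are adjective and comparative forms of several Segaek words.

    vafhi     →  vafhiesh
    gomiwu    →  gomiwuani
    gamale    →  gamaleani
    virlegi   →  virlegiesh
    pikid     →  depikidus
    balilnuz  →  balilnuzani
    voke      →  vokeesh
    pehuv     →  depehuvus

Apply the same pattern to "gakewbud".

voke and gamale both end in -e yet inflect differently (vokeesh, gamaleani), so the final letter is not what conditions the rule; the first letter is.
"gakewbud" begins with g-. The stems beginning with g- (gamale → gamaleani, gomiwu → gomiwuani) add -ani.
So gakewbud → gakewbudani.

gakewbudani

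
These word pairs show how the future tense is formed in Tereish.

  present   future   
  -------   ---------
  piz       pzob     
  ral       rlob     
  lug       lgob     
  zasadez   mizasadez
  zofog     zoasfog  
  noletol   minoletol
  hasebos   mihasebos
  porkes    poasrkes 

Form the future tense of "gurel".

"gurel" has 2 vowels. The stems with 2 vowels (porkes → poasrkes, zofog → zoasfog) insert -as- after the first vowel.
So gurel → guasrel.

guasrel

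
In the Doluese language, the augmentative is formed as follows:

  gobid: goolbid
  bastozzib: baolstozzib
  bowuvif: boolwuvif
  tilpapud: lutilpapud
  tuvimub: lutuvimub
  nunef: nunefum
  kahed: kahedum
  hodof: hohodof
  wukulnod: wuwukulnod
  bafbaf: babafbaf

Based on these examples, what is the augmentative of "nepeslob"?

gobid and tilpapud both end in -d yet inflect differently (goolbid, lutilpapud), so the final letter is not what conditions the rule; the last vowel is.
"nepeslob" has last vowel 'o'. The stems whose last vowel is 'o' (hodof → hohodof, wukulnod → wuwukulnod) repeat the first consonant+vowel as a prefix.
So nepeslob → nenepeslob.

nenepeslob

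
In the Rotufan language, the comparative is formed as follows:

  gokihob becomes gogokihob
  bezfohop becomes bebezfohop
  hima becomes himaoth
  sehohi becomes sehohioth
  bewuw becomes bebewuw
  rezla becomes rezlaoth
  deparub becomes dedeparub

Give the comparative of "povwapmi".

"povwapmi" ends in a vowel. The stems ending in a vowel (hima → himaoth, rezla → rezlaoth, sehohi → sehohioth) add -oth.
So povwapmi → povwapmioth.

povwapmioth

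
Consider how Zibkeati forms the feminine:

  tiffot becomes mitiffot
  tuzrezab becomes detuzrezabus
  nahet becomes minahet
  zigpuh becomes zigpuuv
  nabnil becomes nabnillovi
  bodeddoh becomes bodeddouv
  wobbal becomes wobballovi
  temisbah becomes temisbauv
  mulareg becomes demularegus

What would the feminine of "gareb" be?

degarebus

tiffot and bodeddoh both have last vowel 'o' yet inflect differently (mitiffot, bodeddouv), so the last vowel is not what conditions the rule; the final letter is.
"gareb" ends in -b. The one such stem in the data (tuzrezab → detuzrezabus) adds de- … -us around the stem, so the same rule applies.
So gareb → degarebus.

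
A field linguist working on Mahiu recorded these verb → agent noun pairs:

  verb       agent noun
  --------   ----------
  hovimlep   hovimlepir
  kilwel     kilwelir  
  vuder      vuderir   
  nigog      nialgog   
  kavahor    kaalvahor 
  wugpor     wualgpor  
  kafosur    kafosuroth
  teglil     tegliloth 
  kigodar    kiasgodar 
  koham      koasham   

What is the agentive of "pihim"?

pihimoth

vuder and kavahor both end in -r yet inflect differently (vuderir, kaalvahor), so the final letter is not what conditions the rule; the last vowel is.
"pihim" has last vowel 'i'. The one such stem in the data (teglil → tegliloth) adds -oth, so the same rule applies.
The other patterns: stems whose last vowel is 'e' add -ir; stems whose last vowel is 'o' insert -al- after the first vowel; stems whose last vowel is 'a' insert -as- after the first vowel.
So pihim → pihimoth.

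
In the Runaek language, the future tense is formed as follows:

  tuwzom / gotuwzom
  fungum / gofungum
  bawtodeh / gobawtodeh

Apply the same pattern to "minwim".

gominwim

Every pair shown (tuwzom → gotuwzom, fungum → gofungum, bawtodeh → gobawtodeh) follows the same rule: add the prefix go-.
So minwim → gominwim.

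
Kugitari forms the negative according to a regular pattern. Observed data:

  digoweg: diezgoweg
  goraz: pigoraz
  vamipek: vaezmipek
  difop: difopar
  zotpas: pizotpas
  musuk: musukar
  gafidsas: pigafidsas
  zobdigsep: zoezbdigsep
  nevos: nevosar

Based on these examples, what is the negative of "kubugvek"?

kuezbugvek

vamipek and musuk both end in -k yet inflect differently (vaezmipek, musukar), so the final letter is not what conditions the rule; the last vowel is.
"kubugvek" has last vowel 'e'. The stems whose last vowel is 'e' (vamipek → vaezmipek, digoweg → diezgoweg, zobdigsep → zoezbdigsep) insert -ez- after the first vowel.
So kubugvek → kuezbugvek.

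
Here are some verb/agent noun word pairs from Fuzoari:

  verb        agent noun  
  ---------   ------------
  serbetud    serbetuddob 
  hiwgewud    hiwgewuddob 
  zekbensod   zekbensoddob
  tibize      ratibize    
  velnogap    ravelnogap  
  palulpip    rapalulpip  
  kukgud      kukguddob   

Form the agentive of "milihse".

ramilihse

serbetud and tibize both have 3 vowels yet inflect differently (serbetuddob, ratibize), so the number of vowels is not what conditions the rule; the final letter is.
"milihse" ends in -e. The one such stem in the data (tibize → ratibize) adds the prefix ra-, so the same rule applies.
The other pattern: stems ending in -d double the final consonant and add -ob.
So milihse → ramilihse.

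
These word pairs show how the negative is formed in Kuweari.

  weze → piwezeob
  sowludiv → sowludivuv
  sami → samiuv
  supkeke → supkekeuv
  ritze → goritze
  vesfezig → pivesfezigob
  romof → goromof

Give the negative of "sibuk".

"sibuk" begins with s-. The stems beginning with s- (supkeke → supkekeuv, sami → samiuv, sowludiv → sowludivuv) add -uv.
The other patterns: stems beginning with r- add the prefix go-; stems beginning with v- or w- add pi- … -ob around the stem.
So sibuk → sibukuv.

sibukuv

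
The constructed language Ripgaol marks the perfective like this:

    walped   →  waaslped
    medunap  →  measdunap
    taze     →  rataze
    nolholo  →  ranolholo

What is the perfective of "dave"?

radave

taze and walped both have last vowel 'e' yet inflect differently (rataze, waaslped), so the last vowel is not what conditions the rule; whether the stem ends in a vowel or a consonant is.
"dave" ends in a vowel. The stems ending in a vowel (nolholo → ranolholo, taze → rataze) add the prefix ra-.
So dave → radave.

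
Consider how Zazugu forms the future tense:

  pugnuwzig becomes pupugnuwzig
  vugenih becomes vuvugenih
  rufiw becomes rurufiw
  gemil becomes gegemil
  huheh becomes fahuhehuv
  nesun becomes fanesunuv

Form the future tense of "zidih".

"zidih" has last vowel 'i'. The stems whose last vowel is 'i' (pugnuwzig → pupugnuwzig, vugenih → vuvugenih, rufiw → rurufiw) repeat the first consonant+vowel as a prefix.
The other pattern: stems whose last vowel is 'e' or 'u' add fa- … -uv around the stem.
So zidih → zizidih.

zizidih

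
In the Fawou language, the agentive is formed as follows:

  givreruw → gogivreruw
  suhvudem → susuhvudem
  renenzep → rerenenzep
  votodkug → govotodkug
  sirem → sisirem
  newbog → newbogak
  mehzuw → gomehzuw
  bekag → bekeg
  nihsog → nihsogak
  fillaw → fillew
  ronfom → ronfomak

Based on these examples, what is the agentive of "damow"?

damowak

ronfom and suhvudem both end in -m yet inflect differently (ronfomak, susuhvudem), so the final letter is not what conditions the rule; the last vowel is.
"damow" has last vowel 'o'. The stems whose last vowel is 'o' (newbog → newbogak, nihsog → nihsogak, ronfom → ronfomak) add -ak.
The other patterns: stems whose last vowel is 'e' repeat the first consonant+vowel as a prefix; stems whose last vowel is 'u' add the prefix go-; stems whose last vowel is 'a' change the last vowel to 'e'.
So damow → damowak.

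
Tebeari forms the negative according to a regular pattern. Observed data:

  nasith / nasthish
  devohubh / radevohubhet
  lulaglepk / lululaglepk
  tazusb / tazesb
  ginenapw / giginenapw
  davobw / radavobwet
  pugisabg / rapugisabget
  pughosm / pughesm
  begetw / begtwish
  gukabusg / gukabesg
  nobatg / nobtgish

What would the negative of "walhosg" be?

ginenapw and begetw both end in -w yet inflect differently (giginenapw, begtwish), so the final letter is not what conditions the rule; the second-to-last letter is.
"walhosg" has second-to-last letter 's'. The stems whose second-to-last letter is 's' (pughosm → pughesm, gukabusg → gukabesg, tazusb → tazesb) change the last vowel to 'e'.
The other patterns: stems whose second-to-last letter is 'p' repeat the first consonant+vowel as a prefix; stems whose second-to-last letter is 't' delete the last vowel and add -ish; stems whose second-to-last letter is 'b' add ra- … -et around the stem.
So walhosg → walhesg.

walhesg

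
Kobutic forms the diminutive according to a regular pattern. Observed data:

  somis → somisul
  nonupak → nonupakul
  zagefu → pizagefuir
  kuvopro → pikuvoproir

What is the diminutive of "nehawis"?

nonupak and zagefu both have 3 vowels yet inflect differently (nonupakul, pizagefuir), so the number of vowels is not what conditions the rule; whether the stem ends in a vowel or a consonant is.
"nehawis" ends in a consonant. The stems ending in a consonant (somis → somisul, nonupak → nonupakul) add -ul.
The other pattern: stems ending in a vowel add pi- … -ir around the stem.
So nehawis → nehawisul.

nehawisul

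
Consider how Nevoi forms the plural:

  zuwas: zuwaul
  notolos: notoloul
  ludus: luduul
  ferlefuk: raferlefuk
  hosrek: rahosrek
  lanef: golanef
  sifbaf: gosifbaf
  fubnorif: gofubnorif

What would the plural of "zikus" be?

zikuul

ludus and ferlefuk both have last vowel 'u' yet inflect differently (luduul, raferlefuk), so the last vowel is not what conditions the rule; the final letter is.
"zikus" ends in -s. The stems ending in -s (zuwas → zuwaul, notolos → notoloul, ludus → luduul) drop the final letter and add -ul.
So zikus → zikuul.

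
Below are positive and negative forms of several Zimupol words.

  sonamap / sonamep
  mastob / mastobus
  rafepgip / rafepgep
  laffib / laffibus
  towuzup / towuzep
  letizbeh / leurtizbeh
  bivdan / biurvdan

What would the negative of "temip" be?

laffib and rafepgip both have last vowel 'i' yet inflect differently (laffibus, rafepgep), so the last vowel is not what conditions the rule; the final letter is.
"temip" ends in -p. The stems ending in -p (sonamap → sonamep, towuzup → towuzep, rafepgip → rafepgep) change the last vowel to 'e'.
The other patterns: stems ending in -b add -us; stems ending in -h or -n insert -ur- after the first vowel.
So temip → temep.

temep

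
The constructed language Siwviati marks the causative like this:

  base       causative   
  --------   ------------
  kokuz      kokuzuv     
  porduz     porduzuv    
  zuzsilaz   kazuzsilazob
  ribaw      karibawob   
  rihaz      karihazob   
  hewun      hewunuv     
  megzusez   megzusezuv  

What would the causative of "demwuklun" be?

"demwuklun" has last vowel 'u'. The stems whose last vowel is 'u' (porduz → porduzuv, hewun → hewunuv, kokuz → kokuzuv) add -uv.
The other pattern: stems whose last vowel is 'a' add ka- … -ob around the stem.
So demwuklun → demwuklunuv.

demwuklunuv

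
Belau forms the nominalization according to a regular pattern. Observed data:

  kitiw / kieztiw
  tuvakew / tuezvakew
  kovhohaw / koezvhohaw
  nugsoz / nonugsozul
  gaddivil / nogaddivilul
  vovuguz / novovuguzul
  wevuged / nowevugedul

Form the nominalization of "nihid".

"nihid" ends in -d. The one such stem in the data (wevuged → nowevugedul) adds no- … -ul around the stem, so the same rule applies.
So nihid → nonihidul.

nonihidul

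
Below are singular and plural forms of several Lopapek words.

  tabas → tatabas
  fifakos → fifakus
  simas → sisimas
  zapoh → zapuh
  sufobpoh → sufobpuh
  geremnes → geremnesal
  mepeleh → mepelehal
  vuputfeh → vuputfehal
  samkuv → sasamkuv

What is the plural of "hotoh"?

hotuh

"hotoh" has last vowel 'o'. The stems whose last vowel is 'o' (fifakos → fifakus, sufobpoh → sufobpuh, zapoh → zapuh) change the last vowel to 'u'.
The other patterns: stems whose last vowel is 'e' add -al; stems whose last vowel is 'a' or 'u' repeat the first consonant+vowel as a prefix.
So hotoh → hotuh.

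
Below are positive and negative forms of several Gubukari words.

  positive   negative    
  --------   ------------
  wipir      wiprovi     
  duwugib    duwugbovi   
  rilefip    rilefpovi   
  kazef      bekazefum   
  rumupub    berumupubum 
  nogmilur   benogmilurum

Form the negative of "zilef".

bezilefum

"zilef" has last vowel 'e'. The one such stem in the data (kazef → bekazefum) adds be- … -um around the stem, so the same rule applies.
The other pattern: stems whose last vowel is 'i' delete the last vowel and add -ovi.
So zilef → bezilefum.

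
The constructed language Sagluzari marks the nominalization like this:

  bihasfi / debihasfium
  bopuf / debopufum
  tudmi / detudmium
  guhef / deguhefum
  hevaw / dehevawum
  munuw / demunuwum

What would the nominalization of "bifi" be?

Every pair shown (bihasfi → debihasfium, bopuf → debopufum, tudmi → detudmium, …) follows the same rule: add de- … -um around the stem.
So bifi → debifium.

debifium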